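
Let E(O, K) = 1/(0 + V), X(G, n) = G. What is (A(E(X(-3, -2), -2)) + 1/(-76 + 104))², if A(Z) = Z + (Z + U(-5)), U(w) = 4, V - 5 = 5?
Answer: 351649/19600 ≈ 17.941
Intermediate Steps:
V = 10 (V = 5 + 5 = 10)
E(O, K) = ⅒ (E(O, K) = 1/(0 + 10) = 1/10 = ⅒)
A(Z) = 4 + 2*Z (A(Z) = Z + (Z + 4) = Z + (4 + Z) = 4 + 2*Z)
(A(E(X(-3, -2), -2)) + 1/(-76 + 104))² = ((4 + 2*(⅒)) + 1/(-76 + 104))² = ((4 + ⅕) + 1/28)² = (21/5 + 1/28)² = (593/140)² = 351649/19600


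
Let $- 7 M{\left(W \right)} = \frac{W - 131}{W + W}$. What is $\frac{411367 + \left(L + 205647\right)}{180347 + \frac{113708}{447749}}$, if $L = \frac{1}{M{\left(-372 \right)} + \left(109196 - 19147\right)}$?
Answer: $\frac{129562418695066864646}{37869848053649612979} \approx 3.4213$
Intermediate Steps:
$M{\left(W \right)} = - \frac{-131 + W}{14 W}$ ($M{\left(W \right)} = - \frac{\left(W - 131\right) \frac{1}{W + W}}{7} = - \frac{\left(-131 + W\right) \frac{1}{2 W}}{7} = - \frac{\frac{1}{2} \frac{1}{W} \left(-131 + W\right)}{7} = - \frac{-131 + W}{14 W}$)
$L = \frac{5208}{468974689}$ ($L = \frac{1}{\frac{131 - -372}{14 \left(-372\right)} + \left(109196 - 19147\right)} = \frac{1}{\frac{1}{14} \left(- \frac{1}{372}\right) \left(131 + 372\right) + \left(109196 - 19147\right)} = \frac{1}{\frac{1}{14} \left(- \frac{1}{372}\right) 503 + 90049} = \frac{1}{- \frac{503}{5208} + 90049} = \frac{1}{\frac{468974689}{5208}} = \frac{5208}{468974689} \approx 1.1105 \cdot 10^{-5}$)
$\frac{411367 + \left(L + 205647\right)}{180347 + \frac{113708}{447749}} = \frac{411367 + \left(\frac{5208}{468974689} + 205647\right)}{180347 + \frac{113708}{447749}} = \frac{411367 + \frac{96443237873991}{468974689}}{180347 + 113708 \cdot \frac{1}{447749}} = \frac{289363948763854}{468974689 \left(180347 + \frac{113708}{447749}\right)} = \frac{289363948763854}{468974689 \cdot \frac{80750302611}{447749}} = \frac{289363948763854}{468974689} \cdot \frac{447749}{80750302611} = \frac{129562418695066864646}{37869848053649612979}$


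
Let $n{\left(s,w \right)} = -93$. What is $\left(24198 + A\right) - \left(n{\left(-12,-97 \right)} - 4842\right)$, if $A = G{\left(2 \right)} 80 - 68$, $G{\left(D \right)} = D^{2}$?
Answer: $29385$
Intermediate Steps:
$A = 252$ ($A = 2^{2} \cdot 80 - 68 = 4 \cdot 80 - 68 = 320 - 68 = 252$)
$\left(24198 + A\right) - \left(n{\left(-12,-97 \right)} - 4842\right) = \left(24198 + 252\right) - \left(-93 - 4842\right) = 24450 - \left(-93 - 4842\right) = 24450 - -4935 = 24450 + 4935 = 29385$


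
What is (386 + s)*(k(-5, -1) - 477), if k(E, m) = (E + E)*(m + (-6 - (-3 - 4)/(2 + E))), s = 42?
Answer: -492628/3 ≈ -1.6421e+5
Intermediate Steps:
k(E, m) = 2*E*(-6 + m + 7/(2 + E)) (k(E, m) = (2*E)*(m + (-6 - (-7)/(2 + E))) = (2*E)*(m + (-6 + 7/(2 + E))) = (2*E)*(-6 + m + 7/(2 + E)) = 2*E*(-6 + m + 7/(2 + E)))
(386 + s)*(k(-5, -1) - 477) = (386 + 42)*(2*(-5)*(-5 - 6*(-5) + 2*(-1) - 5*(-1))/(2 - 5) - 477) = 428*(2*(-5)*(-5 + 30 - 2 + 5)/(-3) - 477) = 428*(2*(-5)*(-⅓)*28 - 477) = 428*(280/3 - 477) = 428*(-1151/3) = -492628/3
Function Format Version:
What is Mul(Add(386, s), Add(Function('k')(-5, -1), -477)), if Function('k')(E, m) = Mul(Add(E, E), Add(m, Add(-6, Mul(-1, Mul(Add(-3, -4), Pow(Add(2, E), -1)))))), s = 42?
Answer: Rational(-492628, 3) ≈ -1.6421e+5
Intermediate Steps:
Function('k')(E, m) = Mul(2, E, Add(-6, m, Mul(7, Pow(Add(2, E), -1)))) (Function('k')(E, m) = Mul(Mul(2, E), Add(m, Add(-6, Mul(-1, Mul(-7, Pow(Add(2, E), -1)))))) = Mul(Mul(2, E), Add(m, Add(-6, Mul(7, Pow(Add(2, E), -1))))) = Mul(Mul(2, E), Add(-6, m, Mul(7, Pow(Add(2, E), -1)))) = Mul(2, E, Add(-6, m, Mul(7, Pow(Add(2, E), -1)))))
Mul(Add(386, s), Add(Function('k')(-5, -1), -477)) = Mul(Add(386, 42), Add(Mul(2, -5, Pow(Add(2, -5), -1), Add(-5, Mul(-6, -5), Mul(2, -1), Mul(-5, -1))), -477)) = Mul(428, Add(Mul(2, -5, Pow(-3, -1), Add(-5, 30, -2, 5)), -477)) = Mul(428, Add(Mul(2, -5, Rational(-1, 3), 28), -477)) = Mul(428, Add(Rational(280, 3), -477)) = Mul(428, Rational(-1151, 3)) = Rational(-492628, 3)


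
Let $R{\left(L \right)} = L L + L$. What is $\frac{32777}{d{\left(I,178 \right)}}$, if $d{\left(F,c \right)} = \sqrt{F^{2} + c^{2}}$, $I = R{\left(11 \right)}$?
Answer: $\frac{32777 \sqrt{12277}}{24554} \approx 147.91$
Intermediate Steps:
$R{\left(L \right)} = L + L^{2}$ ($R{\left(L \right)} = L^{2} + L = L + L^{2}$)
$I = 132$ ($I = 11 \left(1 + 11\right) = 11 \cdot 12 = 132$)
$\frac{32777}{d{\left(I,178 \right)}} = \frac{32777}{\sqrt{132^{2} + 178^{2}}} = \frac{32777}{\sqrt{17424 + 31684}} = \frac{32777}{\sqrt{49108}} = \frac{32777}{2 \sqrt{12277}} = 32777 \frac{\sqrt{12277}}{24554} = \frac{32777 \sqrt{12277}}{24554}$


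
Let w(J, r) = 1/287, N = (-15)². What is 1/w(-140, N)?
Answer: 287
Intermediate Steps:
N = 225
w(J, r) = 1/287
1/w(-140, N) = 1/(1/287) = 287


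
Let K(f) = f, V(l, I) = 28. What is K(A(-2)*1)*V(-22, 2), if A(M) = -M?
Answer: 56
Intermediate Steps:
K(A(-2)*1)*V(-22, 2) = (-1*(-2)*1)*28 = (2*1)*28 = 2*28 = 56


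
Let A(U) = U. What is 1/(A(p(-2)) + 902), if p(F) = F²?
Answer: 1/906 ≈ 0.0011038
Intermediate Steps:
1/(A(p(-2)) + 902) = 1/((-2)² + 902) = 1/(4 + 902) = 1/906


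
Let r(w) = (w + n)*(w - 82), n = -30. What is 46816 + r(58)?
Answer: 46144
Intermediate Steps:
r(w) = (-82 + w)*(-30 + w) (r(w) = (w - 30)*(w - 82) = (-30 + w)*(-82 + w) = (-82 + w)*(-30 + w))
46816 + r(58) = 46816 + (2460 + 58² - 112*58) = 46816 + (2460 + 3364 - 6496) = 46816 - 672 = 46144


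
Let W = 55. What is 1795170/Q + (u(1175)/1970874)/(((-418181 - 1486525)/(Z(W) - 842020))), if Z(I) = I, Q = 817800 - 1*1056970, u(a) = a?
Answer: -224623861261698791/29927625381271116 ≈ -7.5056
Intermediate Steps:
Q = -239170 (Q = 817800 - 1056970 = -239170)
1795170/Q + (u(1175)/1970874)/(((-418181 - 1486525)/(Z(W) - 842020))) = 1795170/(-239170) + (1175/1970874)/(((-418181 - 1486525)/(55 - 842020))) = 1795170*(-1/239170) + (1175*(1/1970874))/((-1904706/(-841965))) = -179517/23917 + 1175/(1970874*((-1904706*(-1/841965)))) = -179517/23917 + 1175/(1970874*(634902/280655)) = -179517/23917 + (1175/1970874)*(280655/634902) = -179517/23917 + 329769625/1251311844348 = -224623861261698791/29927625381271116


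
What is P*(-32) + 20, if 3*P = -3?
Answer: 52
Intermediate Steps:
P = -1 (P = (⅓)*(-3) = -1)
P*(-32) + 20 = -1*(-32) + 20 = 32 + 20 = 52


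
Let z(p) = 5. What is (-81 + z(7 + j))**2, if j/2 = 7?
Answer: 5776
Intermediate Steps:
j = 14 (j = 2*7 = 14)
(-81 + z(7 + j))**2 = (-81 + 5)**2 = (-76)**2 = 5776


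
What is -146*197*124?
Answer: -3566488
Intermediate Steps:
-146*197*124 = -28762*124 = -3566488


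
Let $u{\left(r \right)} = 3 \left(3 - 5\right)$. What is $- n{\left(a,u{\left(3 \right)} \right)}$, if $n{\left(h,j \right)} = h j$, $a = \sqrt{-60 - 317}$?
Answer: $6 i \sqrt{377} \approx 116.5 i$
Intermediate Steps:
$u{\left(r \right)} = -6$ ($u{\left(r \right)} = 3 \left(-2\right) = -6$)
$a = i \sqrt{377}$ ($a = \sqrt{-377} = i \sqrt{377} \approx 19.417 i$)
$- n{\left(a,u{\left(3 \right)} \right)} = - i \sqrt{377} \left(-6\right) = - \left(-6\right) i \sqrt{377} = 6 i \sqrt{377}$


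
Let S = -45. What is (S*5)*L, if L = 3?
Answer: -675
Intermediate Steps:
(S*5)*L = -45*5*3 = -225*3 = -675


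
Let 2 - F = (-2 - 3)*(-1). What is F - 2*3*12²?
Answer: -867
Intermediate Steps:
F = -3 (F = 2 - (-2 - 3)*(-1) = 2 - (-5)*(-1) = 2 - 1*5 = 2 - 5 = -3)
F - 2*3*12² = -3 - 2*3*12² = -3 - 6*144 = -3 - 864 = -867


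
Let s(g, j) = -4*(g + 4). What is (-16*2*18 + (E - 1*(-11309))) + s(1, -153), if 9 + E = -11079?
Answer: -375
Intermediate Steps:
s(g, j) = -16 - 4*g (s(g, j) = -4*(4 + g) = -16 - 4*g)
E = -11088 (E = -9 - 11079 = -11088)
(-16*2*18 + (E - 1*(-11309))) + s(1, -153) = (-16*2*18 + (-11088 - 1*(-11309))) + (-16 - 4*1) = (-32*18 + (-11088 + 11309)) + (-16 - 4) = (-576 + 221) - 20 = -355 - 20 = -375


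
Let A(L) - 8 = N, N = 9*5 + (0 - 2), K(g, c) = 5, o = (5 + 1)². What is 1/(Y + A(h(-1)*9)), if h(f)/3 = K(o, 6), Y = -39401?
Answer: -1/39350 ≈ -2.5413e-5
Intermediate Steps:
o = 36 (o = 6² = 36)
h(f) = 15 (h(f) = 3*5 = 15)
N = 43 (N = 45 - 2 = 43)
A(L) = 51 (A(L) = 8 + 43 = 51)
1/(Y + A(h(-1)*9)) = 1/(-39401 + 51) = 1/(-39350) = -1/39350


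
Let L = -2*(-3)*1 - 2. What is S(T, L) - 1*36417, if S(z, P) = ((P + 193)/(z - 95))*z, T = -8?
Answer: -3749375/103 ≈ -36402.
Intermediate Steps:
L = 4 (L = 6*1 - 2 = 6 - 2 = 4)
S(z, P) = z*(193 + P)/(-95 + z) (S(z, P) = ((193 + P)/(-95 + z))*z = z*(193 + P)/(-95 + z))
S(T, L) - 1*36417 = -8*(193 + 4)/(-95 - 8) - 1*36417 = -8*197/(-103) - 36417 = -8*(-1/103)*197 - 36417 = 1576/103 - 36417 = -3749375/103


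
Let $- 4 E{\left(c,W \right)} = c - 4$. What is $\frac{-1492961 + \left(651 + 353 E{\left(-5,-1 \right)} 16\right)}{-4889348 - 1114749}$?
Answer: $\frac{1479602}{6004097} \approx 0.24643$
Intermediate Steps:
$E{\left(c,W \right)} = 1 - \frac{c}{4}$ ($E{\left(c,W \right)} = - \frac{c - 4}{4} = - \frac{-4 + c}{4} = 1 - \frac{c}{4}$)
$\frac{-1492961 + \left(651 + 353 E{\left(-5,-1 \right)} 16\right)}{-4889348 - 1114749} = \frac{-1492961 + \left(651 + 353 \left(1 - - \frac{5}{4}\right) 16\right)}{-4889348 - 1114749} = \frac{-1492961 + \left(651 + 353 \left(1 + \frac{5}{4}\right) 16\right)}{-6004097} = \left(-1492961 + \left(651 + 353 \cdot \frac{9}{4} \cdot 16\right)\right) \left(- \frac{1}{6004097}\right) = \left(-1492961 + \left(651 + 353 \cdot 36\right)\right) \left(- \frac{1}{6004097}\right) = \left(-1492961 + \left(651 + 12708\right)\right) \left(- \frac{1}{6004097}\right) = \left(-1492961 + 13359\right) \left(- \frac{1}{6004097}\right) = \left(-1479602\right) \left(- \frac{1}{6004097}\right) = \frac{1479602}{6004097}$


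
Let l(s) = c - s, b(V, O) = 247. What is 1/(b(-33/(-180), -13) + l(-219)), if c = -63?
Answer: 1/403 ≈ 0.0024814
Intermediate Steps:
l(s) = -63 - s
1/(b(-33/(-180), -13) + l(-219)) = 1/(247 + (-63 - 1*(-219))) = 1/(247 + (-63 + 219)) = 1/(247 + 156) = 1/403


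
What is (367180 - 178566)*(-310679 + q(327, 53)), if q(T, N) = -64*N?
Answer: -59238187594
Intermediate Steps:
(367180 - 178566)*(-310679 + q(327, 53)) = (367180 - 178566)*(-310679 - 64*53) = 188614*(-310679 - 3392) = 188614*(-314071) = -59238187594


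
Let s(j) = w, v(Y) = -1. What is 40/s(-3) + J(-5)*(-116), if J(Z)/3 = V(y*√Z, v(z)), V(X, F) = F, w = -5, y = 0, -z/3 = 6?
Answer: 340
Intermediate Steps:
z = -18 (z = -3*6 = -18)
s(j) = -5
J(Z) = -3 (J(Z) = 3*(-1) = -3)
40/s(-3) + J(-5)*(-116) = 40/(-5) - 3*(-116) = 40*(-⅕) + 348 = -8 + 348 = 340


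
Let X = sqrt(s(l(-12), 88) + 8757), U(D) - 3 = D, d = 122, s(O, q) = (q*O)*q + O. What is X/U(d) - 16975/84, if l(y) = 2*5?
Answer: -2425/12 + sqrt(86207)/125 ≈ -199.73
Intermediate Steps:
l(y) = 10
s(O, q) = O + O*q**2 (s(O, q) = (O*q)*q + O = O*q**2 + O = O + O*q**2)
U(D) = 3 + D
X = sqrt(86207) (X = sqrt(10*(1 + 88**2) + 8757) = sqrt(10*(1 + 7744) + 8757) = sqrt(10*7745 + 8757) = sqrt(77450 + 8757) = sqrt(86207) ≈ 293.61)
X/U(d) - 16975/84 = sqrt(86207)/(3 + 122) - 16975/84 = sqrt(86207)/125 - 16975*1/84 = sqrt(86207)*(1/125) - 2425/12 = sqrt(86207)/125 - 2425/12 = -2425/12 + sqrt(86207)/125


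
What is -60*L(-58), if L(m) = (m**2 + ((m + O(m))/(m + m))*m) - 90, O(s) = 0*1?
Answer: -194700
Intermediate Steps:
O(s) = 0
L(m) = -90 + m**2 + m/2 (L(m) = (m**2 + ((m + 0)/(m + m))*m) - 90 = (m**2 + (m/((2*m)))*m) - 90 = (m**2 + (m*(1/(2*m)))*m) - 90 = (m**2 + m/2) - 90 = -90 + m**2 + m/2)
-60*L(-58) = -60*(-90 + (-58)**2 + (1/2)*(-58)) = -60*(-90 + 3364 - 29) = -60*3245 = -194700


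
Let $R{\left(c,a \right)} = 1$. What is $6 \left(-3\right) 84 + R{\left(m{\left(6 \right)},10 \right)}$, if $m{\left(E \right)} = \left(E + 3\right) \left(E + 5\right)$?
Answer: $-1511$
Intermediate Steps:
$m{\left(E \right)} = \left(3 + E\right) \left(5 + E\right)$
$6 \left(-3\right) 84 + R{\left(m{\left(6 \right)},10 \right)} = 6 \left(-3\right) 84 + 1 = \left(-18\right) 84 + 1 = -1512 + 1 = -1511$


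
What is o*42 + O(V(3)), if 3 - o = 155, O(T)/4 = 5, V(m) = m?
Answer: -6364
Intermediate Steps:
O(T) = 20 (O(T) = 4*5 = 20)
o = -152 (o = 3 - 1*155 = 3 - 155 = -152)
o*42 + O(V(3)) = -152*42 + 20 = -6384 + 20 = -6364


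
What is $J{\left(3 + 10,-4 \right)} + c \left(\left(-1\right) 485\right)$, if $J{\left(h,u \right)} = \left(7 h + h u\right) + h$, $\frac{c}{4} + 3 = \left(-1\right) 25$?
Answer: $54372$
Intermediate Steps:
$c = -112$ ($c = -12 + 4 \left(\left(-1\right) 25\right) = -12 + 4 \left(-25\right) = -12 - 100 = -112$)
$J{\left(h,u \right)} = 8 h + h u$
$J{\left(3 + 10,-4 \right)} + c \left(\left(-1\right) 485\right) = \left(3 + 10\right) \left(8 - 4\right) - 112 \left(\left(-1\right) 485\right) = 13 \cdot 4 - -54320 = 52 + 54320 = 54372$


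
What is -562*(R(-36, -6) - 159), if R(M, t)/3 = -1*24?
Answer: 129822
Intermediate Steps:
R(M, t) = -72 (R(M, t) = 3*(-1*24) = 3*(-24) = -72)
-562*(R(-36, -6) - 159) = -562*(-72 - 159) = -562*(-231) = 129822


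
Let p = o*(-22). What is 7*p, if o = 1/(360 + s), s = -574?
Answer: 77/107 ≈ 0.71963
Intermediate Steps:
o = -1/214 (o = 1/(360 - 574) = 1/(-214) = -1/214 ≈ -0.0046729)
p = 11/107 (p = -1/214*(-22) = 11/107 ≈ 0.10280)
7*p = 7*(11/107) = 77/107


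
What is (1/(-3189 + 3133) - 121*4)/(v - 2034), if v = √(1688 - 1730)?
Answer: 706815/2970296 + 695*I*√42/5940592 ≈ 0.23796 + 0.00075819*I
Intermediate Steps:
v = I*√42 (v = √(-42) = I*√42 ≈ 6.4807*I)
(1/(-3189 + 3133) - 121*4)/(v - 2034) = (1/(-3189 + 3133) - 121*4)/(I*√42 - 2034) = (1/(-56) - 484)/(-2034 + I*√42) = (-1/56 - 484)/(-2034 + I*√42) = -27105/(56*(-2034 + I*√42))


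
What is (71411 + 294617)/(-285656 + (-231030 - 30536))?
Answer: -14078/21047 ≈ -0.66888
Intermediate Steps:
(71411 + 294617)/(-285656 + (-231030 - 30536)) = 366028/(-285656 + (-231030 - 1*30536)) = 366028/(-285656 + (-231030 - 30536)) = 366028/(-285656 - 261566) = 366028/(-547222) = 366028*(-1/547222) = -14078/21047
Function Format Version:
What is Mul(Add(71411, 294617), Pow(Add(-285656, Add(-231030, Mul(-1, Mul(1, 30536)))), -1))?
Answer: Rational(-14078, 21047) ≈ -0.66888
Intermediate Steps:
Mul(Add(71411, 294617), Pow(Add(-285656, Add(-231030, Mul(-1, Mul(1, 30536)))), -1)) = Mul(366028, Pow(Add(-285656, Add(-231030, Mul(-1, 30536))), -1)) = Mul(366028, Pow(Add(-285656, Add(-231030, -30536)), -1)) = Mul(366028, Pow(Add(-285656, -261566), -1)) = Mul(366028, Pow(-547222, -1)) = Mul(366028, Rational(-1, 547222)) = Rational(-14078, 21047)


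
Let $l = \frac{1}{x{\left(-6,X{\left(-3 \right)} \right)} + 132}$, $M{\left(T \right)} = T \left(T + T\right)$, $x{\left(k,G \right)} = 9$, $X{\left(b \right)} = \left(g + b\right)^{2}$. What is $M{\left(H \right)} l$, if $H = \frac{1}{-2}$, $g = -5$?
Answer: $\frac{1}{282} \approx 0.0035461$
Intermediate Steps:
$X{\left(b \right)} = \left(-5 + b\right)^{2}$
$H = - \frac{1}{2} \approx -0.5$
$M{\left(T \right)} = 2 T^{2}$ ($M{\left(T \right)} = T 2 T = 2 T^{2}$)
$l = \frac{1}{141}$ ($l = \frac{1}{9 + 132} = \frac{1}{141} \approx 0.0070922$)
$M{\left(H \right)} l = 2 \left(- \frac{1}{2}\right)^{2} \cdot \frac{1}{141} = 2 \cdot \frac{1}{4} \cdot \frac{1}{141} = \frac{1}{2} \cdot \frac{1}{141} = \frac{1}{282}$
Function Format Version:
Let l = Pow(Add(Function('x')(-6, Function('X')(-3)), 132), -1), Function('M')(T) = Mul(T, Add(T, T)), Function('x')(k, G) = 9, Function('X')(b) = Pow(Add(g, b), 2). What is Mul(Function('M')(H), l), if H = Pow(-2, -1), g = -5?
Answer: Rational(1, 282) ≈ 0.0035461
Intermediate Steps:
Function('X')(b) = Pow(Add(-5, b), 2)
H = Rational(-1, 2) ≈ -0.50000
Function('M')(T) = Mul(2, Pow(T, 2)) (Function('M')(T) = Mul(T, Mul(2, T)) = Mul(2, Pow(T, 2)))
l = Rational(1, 141) (l = Pow(Add(9, 132), -1) = Pow(141, -1) = Rational(1, 141) ≈ 0.0070922)
Mul(Function('M')(H), l) = Mul(Mul(2, Pow(Rational(-1, 2), 2)), Rational(1, 141)) = Mul(Mul(2, Rational(1, 4)), Rational(1, 141)) = Mul(Rational(1, 2), Rational(1, 141)) = Rational(1, 282)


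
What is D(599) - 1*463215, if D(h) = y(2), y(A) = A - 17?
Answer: -463230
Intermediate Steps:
y(A) = -17 + A
D(h) = -15 (D(h) = -17 + 2 = -15)
D(599) - 1*463215 = -15 - 1*463215 = -15 - 463215 = -463230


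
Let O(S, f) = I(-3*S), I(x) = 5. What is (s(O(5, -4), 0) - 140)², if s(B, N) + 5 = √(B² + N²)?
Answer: 19600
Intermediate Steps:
O(S, f) = 5
s(B, N) = -5 + √(B² + N²)
(s(O(5, -4), 0) - 140)² = ((-5 + √(5² + 0²)) - 140)² = ((-5 + √(25 + 0)) - 140)² = ((-5 + √25) - 140)² = ((-5 + 5) - 140)² = (0 - 140)² = (-140)² = 19600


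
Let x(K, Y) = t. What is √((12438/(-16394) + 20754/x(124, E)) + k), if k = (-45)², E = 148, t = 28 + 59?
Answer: 2*√31966177550790/237713 ≈ 47.569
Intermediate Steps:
t = 87
x(K, Y) = 87
k = 2025
√((12438/(-16394) + 20754/x(124, E)) + k) = √((12438/(-16394) + 20754/87) + 2025) = √((12438*(-1/16394) + 20754*(1/87)) + 2025) = √((-6219/8197 + 6918/29) + 2025) = √(56526495/237713 + 2025) = √(537895320/237713) = 2*√31966177550790/237713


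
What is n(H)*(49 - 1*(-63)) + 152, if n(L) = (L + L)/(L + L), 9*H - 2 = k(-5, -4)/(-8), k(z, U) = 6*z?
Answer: 264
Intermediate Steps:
H = 23/36 (H = 2/9 + ((6*(-5))/(-8))/9 = 2/9 + (-30*(-⅛))/9 = 2/9 + (⅑)*(15/4) = 2/9 + 5/12 = 23/36 ≈ 0.63889)
n(L) = 1 (n(L) = (2*L)/((2*L)) = (2*L)*(1/(2*L)) = 1)
n(H)*(49 - 1*(-63)) + 152 = 1*(49 - 1*(-63)) + 152 = 1*(49 + 63) + 152 = 1*112 + 152 = 112 + 152 = 264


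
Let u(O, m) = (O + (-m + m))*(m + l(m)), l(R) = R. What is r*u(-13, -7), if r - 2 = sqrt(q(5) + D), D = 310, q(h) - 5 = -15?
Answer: 364 + 1820*sqrt(3) ≈ 3516.3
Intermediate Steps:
q(h) = -10 (q(h) = 5 - 15 = -10)
r = 2 + 10*sqrt(3) (r = 2 + sqrt(-10 + 310) = 2 + sqrt(300) = 2 + 10*sqrt(3) ≈ 19.320)
u(O, m) = 2*O*m (u(O, m) = (O + (-m + m))*(m + m) = (O + 0)*(2*m) = O*(2*m) = 2*O*m)
r*u(-13, -7) = (2 + 10*sqrt(3))*(2*(-13)*(-7)) = (2 + 10*sqrt(3))*182 = 364 + 1820*sqrt(3)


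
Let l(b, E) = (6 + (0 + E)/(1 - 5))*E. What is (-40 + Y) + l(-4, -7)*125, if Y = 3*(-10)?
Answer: -27405/4 ≈ -6851.3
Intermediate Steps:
Y = -30
l(b, E) = E*(6 - E/4) (l(b, E) = (6 + E/(-4))*E = (6 + E*(-¼))*E = (6 - E/4)*E = E*(6 - E/4))
(-40 + Y) + l(-4, -7)*125 = (-40 - 30) + ((¼)*(-7)*(24 - 1*(-7)))*125 = -70 + ((¼)*(-7)*(24 + 7))*125 = -70 + ((¼)*(-7)*31)*125 = -70 - 217/4*125 = -70 - 27125/4 = -27405/4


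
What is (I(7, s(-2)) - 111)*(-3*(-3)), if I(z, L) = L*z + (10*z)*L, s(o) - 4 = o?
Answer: 387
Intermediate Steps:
s(o) = 4 + o
I(z, L) = 11*L*z (I(z, L) = L*z + 10*L*z = 11*L*z)
(I(7, s(-2)) - 111)*(-3*(-3)) = (11*(4 - 2)*7 - 111)*(-3*(-3)) = (11*2*7 - 111)*9 = (154 - 111)*9 = 43*9 = 387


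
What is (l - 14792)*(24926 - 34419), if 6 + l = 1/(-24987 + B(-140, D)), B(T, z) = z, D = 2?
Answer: 3509828198283/24985 ≈ 1.4048e+8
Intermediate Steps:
l = -149911/24985 (l = -6 + 1/(-24987 + 2) = -6 + 1/(-24985) = -6 - 1/24985 = -149911/24985 ≈ -6.0000)
(l - 14792)*(24926 - 34419) = (-149911/24985 - 14792)*(24926 - 34419) = -369728031/24985*(-9493) = 3509828198283/24985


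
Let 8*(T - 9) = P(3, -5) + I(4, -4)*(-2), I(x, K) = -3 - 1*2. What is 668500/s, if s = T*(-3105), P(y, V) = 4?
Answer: -534800/26703 ≈ -20.028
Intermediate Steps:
I(x, K) = -5 (I(x, K) = -3 - 2 = -5)
T = 43/4 (T = 9 + (4 - 5*(-2))/8 = 9 + (4 + 10)/8 = 9 + (⅛)*14 = 9 + 7/4 = 43/4 ≈ 10.750)
s = -133515/4 (s = (43/4)*(-3105) = -133515/4 ≈ -33379.)
668500/s = 668500/(-133515/4) = 668500*(-4/133515) = -534800/26703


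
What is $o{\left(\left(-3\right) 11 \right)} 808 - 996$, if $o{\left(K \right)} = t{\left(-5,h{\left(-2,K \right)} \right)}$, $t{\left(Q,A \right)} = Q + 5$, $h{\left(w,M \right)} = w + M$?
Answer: $-996$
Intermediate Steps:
$h{\left(w,M \right)} = M + w$
$t{\left(Q,A \right)} = 5 + Q$
$o{\left(K \right)} = 0$ ($o{\left(K \right)} = 5 - 5 = 0$)
$o{\left(\left(-3\right) 11 \right)} 808 - 996 = 0 \cdot 808 - 996 = 0 - 996 = -996$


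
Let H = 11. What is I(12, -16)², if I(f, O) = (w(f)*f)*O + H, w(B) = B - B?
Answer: 121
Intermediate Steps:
w(B) = 0
I(f, O) = 11 (I(f, O) = (0*f)*O + 11 = 0*O + 11 = 0 + 11 = 11)
I(12, -16)² = 11² = 121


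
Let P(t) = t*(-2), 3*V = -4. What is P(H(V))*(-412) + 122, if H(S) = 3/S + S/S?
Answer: -908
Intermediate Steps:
V = -4/3 (V = (⅓)*(-4) = -4/3 ≈ -1.3333)
H(S) = 1 + 3/S (H(S) = 3/S + 1 = 1 + 3/S)
P(t) = -2*t
P(H(V))*(-412) + 122 = -2*(3 - 4/3)/(-4/3)*(-412) + 122 = -(-3)*5/(2*3)*(-412) + 122 = -2*(-5/4)*(-412) + 122 = (5/2)*(-412) + 122 = -1030 + 122 = -908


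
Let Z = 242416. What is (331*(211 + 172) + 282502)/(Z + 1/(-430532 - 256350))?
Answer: 281123630550/166511186911 ≈ 1.6883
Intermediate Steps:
(331*(211 + 172) + 282502)/(Z + 1/(-430532 - 256350)) = (331*(211 + 172) + 282502)/(242416 + 1/(-430532 - 256350)) = (331*383 + 282502)/(242416 + 1/(-686882)) = (126773 + 282502)/(242416 - 1/686882) = 409275/(166511186911/686882) = 409275*(686882/166511186911) = 281123630550/166511186911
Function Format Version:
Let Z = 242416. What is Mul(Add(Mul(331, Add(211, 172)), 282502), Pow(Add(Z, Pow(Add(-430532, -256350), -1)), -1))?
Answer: Rational(281123630550, 166511186911) ≈ 1.6883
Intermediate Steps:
Mul(Add(Mul(331, Add(211, 172)), 282502), Pow(Add(Z, Pow(Add(-430532, -256350), -1)), -1)) = Mul(Add(Mul(331, Add(211, 172)), 282502), Pow(Add(242416, Pow(Add(-430532, -256350), -1)), -1)) = Mul(Add(Mul(331, 383), 282502), Pow(Add(242416, Pow(-686882, -1)), -1)) = Mul(Add(126773, 282502), Pow(Add(242416, Rational(-1, 686882)), -1)) = Mul(409275, Pow(Rational(166511186911, 686882), -1)) = Mul(409275, Rational(686882, 166511186911)) = Rational(281123630550, 166511186911)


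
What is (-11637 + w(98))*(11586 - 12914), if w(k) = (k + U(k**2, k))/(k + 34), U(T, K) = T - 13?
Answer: 506763140/33 ≈ 1.5356e+7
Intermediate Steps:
U(T, K) = -13 + T
w(k) = (-13 + k + k**2)/(34 + k) (w(k) = (k + (-13 + k**2))/(k + 34) = (-13 + k + k**2)/(34 + k))
(-11637 + w(98))*(11586 - 12914) = (-11637 + (-13 + 98 + 98**2)/(34 + 98))*(11586 - 12914) = (-11637 + (-13 + 98 + 9604)/132)*(-1328) = (-11637 + (1/132)*9689)*(-1328) = (-11637 + 9689/132)*(-1328) = -1526395/132*(-1328) = 506763140/33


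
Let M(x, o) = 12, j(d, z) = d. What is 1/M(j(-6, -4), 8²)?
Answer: 1/12 ≈ 0.083333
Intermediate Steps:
1/M(j(-6, -4), 8²) = 1/12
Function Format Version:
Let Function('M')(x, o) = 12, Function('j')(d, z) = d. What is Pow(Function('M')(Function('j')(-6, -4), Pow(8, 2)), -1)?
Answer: Rational(1, 12) ≈ 0.083333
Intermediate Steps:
Pow(Function('M')(Function('j')(-6, -4), Pow(8, 2)), -1) = Pow(12, -1) = Rational(1, 12)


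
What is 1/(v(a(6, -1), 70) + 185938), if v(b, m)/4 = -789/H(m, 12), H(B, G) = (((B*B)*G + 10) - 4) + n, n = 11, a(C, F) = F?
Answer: 58817/10936312190 ≈ 5.3781e-6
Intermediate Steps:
H(B, G) = 17 + G*B² (H(B, G) = (((B*B)*G + 10) - 4) + 11 = ((B²*G + 10) - 4) + 11 = ((G*B² + 10) - 4) + 11 = ((10 + G*B²) - 4) + 11 = (6 + G*B²) + 11 = 17 + G*B²)
v(b, m) = -3156/(17 + 12*m²) (v(b, m) = 4*(-789/(17 + 12*m²)) = -3156/(17 + 12*m²))
1/(v(a(6, -1), 70) + 185938) = 1/(-3156/(17 + 12*70²) + 185938) = 1/(-3156/(17 + 12*4900) + 185938) = 1/(-3156/(17 + 58800) + 185938) = 1/(-3156/58817 + 185938) = 1/(10936312190/58817) = 58817/10936312190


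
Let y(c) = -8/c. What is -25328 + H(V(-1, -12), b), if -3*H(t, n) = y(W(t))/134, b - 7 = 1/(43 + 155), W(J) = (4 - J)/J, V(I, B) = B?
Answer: -1696977/67 ≈ -25328.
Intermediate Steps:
W(J) = (4 - J)/J
b = 1387/198 (b = 7 + 1/(43 + 155) = 7 + 1/198 = 1387/198 ≈ 7.0051)
H(t, n) = 4*t/(201*(4 - t)) (H(t, n) = -(-8*t/(4 - t))/(3*134) = -(-4)*t/(201*(4 - t)) = 4*t/(201*(4 - t)))
-25328 + H(V(-1, -12), b) = -25328 - 4*(-12)/(-804 + 201*(-12)) = -25328 - 4*(-12)/(-804 - 2412) = -25328 - 4*(-12)/(-3216) = -25328 - 4*(-12)*(-1/3216) = -25328 - 1/67 = -1696977/67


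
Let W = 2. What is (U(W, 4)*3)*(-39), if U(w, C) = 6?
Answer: -702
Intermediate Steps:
(U(W, 4)*3)*(-39) = (6*3)*(-39) = 18*(-39) = -702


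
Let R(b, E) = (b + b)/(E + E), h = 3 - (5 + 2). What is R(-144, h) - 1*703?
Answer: -667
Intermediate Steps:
h = -4 (h = 3 - 1*7 = 3 - 7 = -4)
R(b, E) = b/E (R(b, E) = (2*b)/((2*E)) = (2*b)*(1/(2*E)) = b/E)
R(-144, h) - 1*703 = -144/(-4) - 1*703 = -144*(-¼) - 703 = 36 - 703 = -667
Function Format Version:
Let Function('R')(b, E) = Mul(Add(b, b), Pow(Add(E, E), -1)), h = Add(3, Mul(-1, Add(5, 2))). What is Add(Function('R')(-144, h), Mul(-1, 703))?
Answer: -667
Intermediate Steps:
h = -4 (h = Add(3, Mul(-1, 7)) = Add(3, -7) = -4)
Function('R')(b, E) = Mul(b, Pow(E, -1)) (Function('R')(b, E) = Mul(Mul(2, b), Pow(Mul(2, E), -1)) = Mul(Mul(2, b), Mul(Rational(1, 2), Pow(E, -1))) = Mul(b, Pow(E, -1)))
Add(Function('R')(-144, h), Mul(-1, 703)) = Add(Mul(-144, Pow(-4, -1)), Mul(-1, 703)) = Add(Mul(-144, Rational(-1, 4)), -703) = Add(36, -703) = -667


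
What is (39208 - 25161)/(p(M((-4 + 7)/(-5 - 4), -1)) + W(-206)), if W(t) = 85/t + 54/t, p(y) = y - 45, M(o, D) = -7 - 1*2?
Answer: -2893682/11263 ≈ -256.92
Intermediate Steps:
M(o, D) = -9 (M(o, D) = -7 - 2 = -9)
p(y) = -45 + y
W(t) = 139/t
(39208 - 25161)/(p(M((-4 + 7)/(-5 - 4), -1)) + W(-206)) = (39208 - 25161)/((-45 - 9) + 139/(-206)) = 14047/(-54 + 139*(-1/206)) = 14047/(-54 - 139/206) = 14047/(-11263/206) = 14047*(-206/11263) = -2893682/11263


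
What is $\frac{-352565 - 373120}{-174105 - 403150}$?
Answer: $\frac{145137}{115451} \approx 1.2571$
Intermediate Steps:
$\frac{-352565 - 373120}{-174105 - 403150} = - \frac{725685}{-577255} = \left(-725685\right) \left(- \frac{1}{577255}\right) = \frac{145137}{115451}$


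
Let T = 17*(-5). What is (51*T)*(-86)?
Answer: 372810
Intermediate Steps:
T = -85
(51*T)*(-86) = (51*(-85))*(-86) = -4335*(-86) = 372810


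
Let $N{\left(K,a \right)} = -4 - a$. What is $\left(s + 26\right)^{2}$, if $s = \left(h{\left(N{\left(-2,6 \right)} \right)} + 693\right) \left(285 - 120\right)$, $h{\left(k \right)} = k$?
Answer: $12706023841$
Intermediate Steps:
$s = 112695$ ($s = \left(\left(-4 - 6\right) + 693\right) \left(285 - 120\right) = \left(\left(-4 - 6\right) + 693\right) 165 = \left(-10 + 693\right) 165 = 683 \cdot 165 = 112695$)
$\left(s + 26\right)^{2} = \left(112695 + 26\right)^{2} = 112721^{2} = 12706023841$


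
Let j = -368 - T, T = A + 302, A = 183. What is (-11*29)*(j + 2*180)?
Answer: 157267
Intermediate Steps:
T = 485 (T = 183 + 302 = 485)
j = -853 (j = -368 - 1*485 = -368 - 485 = -853)
(-11*29)*(j + 2*180) = (-11*29)*(-853 + 2*180) = -319*(-853 + 360) = -319*(-493) = 157267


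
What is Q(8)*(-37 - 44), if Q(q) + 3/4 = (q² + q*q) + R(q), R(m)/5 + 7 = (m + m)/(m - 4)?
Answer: -36369/4 ≈ -9092.3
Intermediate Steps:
R(m) = -35 + 10*m/(-4 + m) (R(m) = -35 + 5*((m + m)/(m - 4)) = -35 + 5*((2*m)/(-4 + m)) = -35 + 5*(2*m/(-4 + m)) = -35 + 10*m/(-4 + m))
Q(q) = -¾ + 2*q² + 5*(28 - 5*q)/(-4 + q) (Q(q) = -¾ + ((q² + q*q) + 5*(28 - 5*q)/(-4 + q)) = -¾ + ((q² + q²) + 5*(28 - 5*q)/(-4 + q)) = -¾ + (2*q² + 5*(28 - 5*q)/(-4 + q)) = -¾ + 2*q² + 5*(28 - 5*q)/(-4 + q))
Q(8)*(-37 - 44) = ((560 - 100*8 + (-4 + 8)*(-3 + 8*8²))/(4*(-4 + 8)))*(-37 - 44) = ((¼)*(560 - 800 + 4*(-3 + 8*64))/4)*(-81) = ((¼)*(¼)*(560 - 800 + 4*(-3 + 512)))*(-81) = ((¼)*(¼)*(560 - 800 + 4*509))*(-81) = ((¼)*(¼)*(560 - 800 + 2036))*(-81) = ((¼)*(¼)*1796)*(-81) = (449/4)*(-81) = -36369/4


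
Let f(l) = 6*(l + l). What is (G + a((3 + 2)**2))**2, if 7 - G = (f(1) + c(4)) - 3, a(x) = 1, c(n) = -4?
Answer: 9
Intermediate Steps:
f(l) = 12*l (f(l) = 6*(2*l) = 12*l)
G = 2 (G = 7 - ((12*1 - 4) - 3) = 7 - ((12 - 4) - 3) = 7 - (8 - 3) = 7 - 1*5 = 7 - 5 = 2)
(G + a((3 + 2)**2))**2 = (2 + 1)**2 = 3**2 = 9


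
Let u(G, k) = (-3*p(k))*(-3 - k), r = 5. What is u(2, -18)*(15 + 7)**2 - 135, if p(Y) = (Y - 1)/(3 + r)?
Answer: 103185/2 ≈ 51593.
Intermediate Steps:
p(Y) = -1/8 + Y/8 (p(Y) = (Y - 1)/(3 + 5) = (-1 + Y)/8 = (-1 + Y)*(1/8) = -1/8 + Y/8)
u(G, k) = (-3 - k)*(3/8 - 3*k/8) (u(G, k) = (-3*(-1/8 + k/8))*(-3 - k) = (3/8 - 3*k/8)*(-3 - k) = (-3 - k)*(3/8 - 3*k/8))
u(2, -18)*(15 + 7)**2 - 135 = (3*(-1 - 18)*(3 - 18)/8)*(15 + 7)**2 - 135 = ((3/8)*(-19)*(-15))*22**2 - 135 = (855/8)*484 - 135 = 103455/2 - 135 = 103185/2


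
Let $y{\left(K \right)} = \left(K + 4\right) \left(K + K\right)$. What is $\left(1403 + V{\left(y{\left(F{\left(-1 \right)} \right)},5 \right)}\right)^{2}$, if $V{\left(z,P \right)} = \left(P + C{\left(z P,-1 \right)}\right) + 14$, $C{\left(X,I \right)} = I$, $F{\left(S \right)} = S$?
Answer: $2019241$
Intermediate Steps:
$y{\left(K \right)} = 2 K \left(4 + K\right)$ ($y{\left(K \right)} = \left(4 + K\right) 2 K = 2 K \left(4 + K\right)$)
$V{\left(z,P \right)} = 13 + P$ ($V{\left(z,P \right)} = \left(P - 1\right) + 14 = \left(-1 + P\right) + 14 = 13 + P$)
$\left(1403 + V{\left(y{\left(F{\left(-1 \right)} \right)},5 \right)}\right)^{2} = \left(1403 + \left(13 + 5\right)\right)^{2} = \left(1403 + 18\right)^{2} = 1421^{2} = 2019241$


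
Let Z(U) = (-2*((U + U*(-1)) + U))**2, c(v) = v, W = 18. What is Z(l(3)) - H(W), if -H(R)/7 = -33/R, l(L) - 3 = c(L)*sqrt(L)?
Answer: 787/6 + 72*sqrt(3) ≈ 255.87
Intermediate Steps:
l(L) = 3 + L**(3/2) (l(L) = 3 + L*sqrt(L) = 3 + L**(3/2))
H(R) = 231/R (H(R) = -(-231)/R = 231/R)
Z(U) = 4*U**2 (Z(U) = (-2*((U - U) + U))**2 = (-2*(0 + U))**2 = (-2*U)**2 = 4*U**2)
Z(l(3)) - H(W) = 4*(3 + 3**(3/2))**2 - 231/18 = 4*(3 + 3*sqrt(3))**2 - 231/18 = 4*(3 + 3*sqrt(3))**2 - 1*77/6 = 4*(3 + 3*sqrt(3))**2 - 77/6 = -77/6 + 4*(3 + 3*sqrt(3))**2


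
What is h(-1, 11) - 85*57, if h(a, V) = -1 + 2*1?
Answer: -4844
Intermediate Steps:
h(a, V) = 1 (h(a, V) = -1 + 2 = 1)
h(-1, 11) - 85*57 = 1 - 85*57 = 1 - 4845 = -4844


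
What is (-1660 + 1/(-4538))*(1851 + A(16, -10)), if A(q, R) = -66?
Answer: -13446549585/4538 ≈ -2.9631e+6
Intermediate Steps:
(-1660 + 1/(-4538))*(1851 + A(16, -10)) = (-1660 + 1/(-4538))*(1851 - 66) = (-1660 - 1/4538)*1785 = -7533081/4538*1785 = -13446549585/4538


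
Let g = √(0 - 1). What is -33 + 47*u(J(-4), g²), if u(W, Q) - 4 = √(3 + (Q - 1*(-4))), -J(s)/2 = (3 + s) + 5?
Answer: 155 + 47*√6 ≈ 270.13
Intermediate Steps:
J(s) = -16 - 2*s (J(s) = -2*((3 + s) + 5) = -2*(8 + s) = -16 - 2*s)
g = I (g = √(-1) = I ≈ 1.0*I)
u(W, Q) = 4 + √(7 + Q) (u(W, Q) = 4 + √(3 + (Q - 1*(-4))) = 4 + √(3 + (Q + 4)) = 4 + √(3 + (4 + Q)) = 4 + √(7 + Q))
-33 + 47*u(J(-4), g²) = -33 + 47*(4 + √(7 + I²)) = -33 + 47*(4 + √(7 - 1)) = -33 + 47*(4 + √6) = -33 + (188 + 47*√6) = 155 + 47*√6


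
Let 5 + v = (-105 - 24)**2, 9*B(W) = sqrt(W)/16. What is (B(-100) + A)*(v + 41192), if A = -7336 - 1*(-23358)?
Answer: 926520216 + 24095*I/6 ≈ 9.2652e+8 + 4015.8*I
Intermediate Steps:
B(W) = sqrt(W)/144 (B(W) = (sqrt(W)/16)/9 = sqrt(W)/144)
v = 16636 (v = -5 + (-105 - 24)**2 = -5 + (-129)**2 = -5 + 16641 = 16636)
A = 16022 (A = -7336 + 23358 = 16022)
(B(-100) + A)*(v + 41192) = (sqrt(-100)/144 + 16022)*(16636 + 41192) = ((10*I)/144 + 16022)*57828 = (5*I/72 + 16022)*57828 = (16022 + 5*I/72)*57828 = 926520216 + 24095*I/6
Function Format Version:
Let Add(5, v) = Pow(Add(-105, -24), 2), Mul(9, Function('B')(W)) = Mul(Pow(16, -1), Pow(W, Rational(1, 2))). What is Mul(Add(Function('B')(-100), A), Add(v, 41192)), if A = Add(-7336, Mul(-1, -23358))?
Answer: Add(926520216, Mul(Rational(24095, 6), I)) ≈ Add(9.2652e+8, Mul(4015.8, I))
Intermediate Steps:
Function('B')(W) = Mul(Rational(1, 144), Pow(W, Rational(1, 2))) (Function('B')(W) = Mul(Rational(1, 9), Mul(Pow(16, -1), Pow(W, Rational(1, 2)))) = Mul(Rational(1, 9), Mul(Rational(1, 16), Pow(W, Rational(1, 2)))) = Mul(Rational(1, 144), Pow(W, Rational(1, 2))))
v = 16636 (v = Add(-5, Pow(Add(-105, -24), 2)) = Add(-5, Pow(-129, 2)) = Add(-5, 16641) = 16636)
A = 16022 (A = Add(-7336, 23358) = 16022)
Mul(Add(Function('B')(-100), A), Add(v, 41192)) = Mul(Add(Mul(Rational(1, 144), Pow(-100, Rational(1, 2))), 16022), Add(16636, 41192)) = Mul(Add(Mul(Rational(1, 144), Mul(10, I)), 16022), 57828) = Mul(Add(Mul(Rational(5, 72), I), 16022), 57828) = Mul(Add(16022, Mul(Rational(5, 72), I)), 57828) = Add(926520216, Mul(Rational(24095, 6), I))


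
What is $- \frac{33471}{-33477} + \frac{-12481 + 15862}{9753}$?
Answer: $\frac{48847600}{36277909} \approx 1.3465$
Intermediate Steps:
$- \frac{33471}{-33477} + \frac{-12481 + 15862}{9753} = \left(-33471\right) \left(- \frac{1}{33477}\right) + 3381 \cdot \frac{1}{9753} = \frac{11157}{11159} + \frac{1127}{3251} = \frac{48847600}{36277909}$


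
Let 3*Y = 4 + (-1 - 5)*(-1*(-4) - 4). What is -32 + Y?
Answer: -92/3 ≈ -30.667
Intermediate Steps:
Y = 4/3 (Y = (4 + (-1 - 5)*(-1*(-4) - 4))/3 = (4 - 6*(4 - 4))/3 = (4 - 6*0)/3 = (4 + 0)/3 = (⅓)*4 = 4/3 ≈ 1.3333)
-32 + Y = -32 + 4/3 = -92/3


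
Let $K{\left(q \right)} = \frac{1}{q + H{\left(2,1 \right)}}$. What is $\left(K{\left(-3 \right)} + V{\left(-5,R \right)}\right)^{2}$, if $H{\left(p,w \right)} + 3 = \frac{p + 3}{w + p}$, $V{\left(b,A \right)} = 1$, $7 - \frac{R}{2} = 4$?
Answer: $\frac{100}{169} \approx 0.59172$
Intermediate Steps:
$R = 6$ ($R = 14 - 8 = 6$)
$H{\left(p,w \right)} = -3 + \frac{3 + p}{p + w}$ ($H{\left(p,w \right)} = -3 + \frac{p + 3}{w + p} = -3 + \frac{3 + p}{p + w}$)
$K{\left(q \right)} = \frac{1}{- \frac{4}{3} + q}$ ($K{\left(q \right)} = \frac{1}{q + \frac{3 - 3 - 4}{2 + 1}} = \frac{1}{q + \frac{3 - 3 - 4}{3}} = \frac{1}{q + \frac{1}{3} \left(-4\right)} = \frac{1}{q - \frac{4}{3}} = \frac{1}{- \frac{4}{3} + q}$)
$\left(K{\left(-3 \right)} + V{\left(-5,R \right)}\right)^{2} = \left(\frac{3}{-4 + 3 \left(-3\right)} + 1\right)^{2} = \left(\frac{3}{-4 - 9} + 1\right)^{2} = \left(\frac{3}{-13} + 1\right)^{2} = \left(3 \left(- \frac{1}{13}\right) + 1\right)^{2} = \left(- \frac{3}{13} + 1\right)^{2} = \left(\frac{10}{13}\right)^{2} = \frac{100}{169}$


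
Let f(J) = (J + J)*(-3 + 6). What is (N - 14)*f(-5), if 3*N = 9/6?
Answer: 405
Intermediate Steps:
N = ½ (N = (9/6)/3 = (9*(⅙))/3 = (⅓)*(3/2) = ½ ≈ 0.50000)
f(J) = 6*J (f(J) = (2*J)*3 = 6*J)
(N - 14)*f(-5) = (½ - 14)*(6*(-5)) = -27/2*(-30) = 405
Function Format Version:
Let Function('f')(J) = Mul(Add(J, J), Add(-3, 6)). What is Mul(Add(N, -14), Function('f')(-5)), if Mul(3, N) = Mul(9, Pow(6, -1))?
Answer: 405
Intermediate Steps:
N = Rational(1, 2) (N = Mul(Rational(1, 3), Mul(9, Pow(6, -1))) = Mul(Rational(1, 3), Mul(9, Rational(1, 6))) = Mul(Rational(1, 3), Rational(3, 2)) = Rational(1, 2) ≈ 0.50000)
Function('f')(J) = Mul(6, J) (Function('f')(J) = Mul(Mul(2, J), 3) = Mul(6, J))
Mul(Add(N, -14), Function('f')(-5)) = Mul(Add(Rational(1, 2), -14), Mul(6, -5)) = Mul(Rational(-27, 2), -30) = 405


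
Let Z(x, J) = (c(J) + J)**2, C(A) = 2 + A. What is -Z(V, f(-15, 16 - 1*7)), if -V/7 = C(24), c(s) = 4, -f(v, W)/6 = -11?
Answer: -4900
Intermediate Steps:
f(v, W) = 66 (f(v, W) = -6*(-11) = 66)
V = -182 (V = -7*(2 + 24) = -7*26 = -182)
Z(x, J) = (4 + J)**2
-Z(V, f(-15, 16 - 1*7)) = -(4 + 66)**2 = -1*70**2 = -1*4900 = -4900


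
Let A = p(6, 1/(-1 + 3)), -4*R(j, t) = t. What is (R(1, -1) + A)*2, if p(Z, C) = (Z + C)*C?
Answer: 7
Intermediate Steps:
R(j, t) = -t/4
p(Z, C) = C*(C + Z) (p(Z, C) = (C + Z)*C = C*(C + Z))
A = 13/4 (A = (1/(-1 + 3) + 6)/(-1 + 3) = (1/2 + 6)/2 = (½ + 6)/2 = (½)*(13/2) = 13/4 ≈ 3.2500)
(R(1, -1) + A)*2 = (-¼*(-1) + 13/4)*2 = (¼ + 13/4)*2 = (7/2)*2 = 7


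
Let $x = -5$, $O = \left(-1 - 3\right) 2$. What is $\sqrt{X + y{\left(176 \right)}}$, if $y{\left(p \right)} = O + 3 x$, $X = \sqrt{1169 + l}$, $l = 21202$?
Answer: $\sqrt{-23 + \sqrt{22371}} \approx 11.25$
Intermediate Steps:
$X = \sqrt{22371}$ ($X = \sqrt{1169 + 21202} = \sqrt{22371} \approx 149.57$)
$O = -8$ ($O = \left(-4\right) 2 = -8$)
$y{\left(p \right)} = -23$ ($y{\left(p \right)} = -8 + 3 \left(-5\right) = -8 - 15 = -23$)
$\sqrt{X + y{\left(176 \right)}} = \sqrt{\sqrt{22371} - 23} = \sqrt{-23 + \sqrt{22371}}$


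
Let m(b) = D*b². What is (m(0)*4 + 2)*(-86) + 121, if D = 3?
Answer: -51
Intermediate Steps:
m(b) = 3*b²
(m(0)*4 + 2)*(-86) + 121 = ((3*0²)*4 + 2)*(-86) + 121 = ((3*0)*4 + 2)*(-86) + 121 = (0*4 + 2)*(-86) + 121 = (0 + 2)*(-86) + 121 = 2*(-86) + 121 = -172 + 121 = -51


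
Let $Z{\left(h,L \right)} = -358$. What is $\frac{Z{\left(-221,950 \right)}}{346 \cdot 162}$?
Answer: $- \frac{179}{28026} \approx -0.0063869$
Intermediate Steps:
$\frac{Z{\left(-221,950 \right)}}{346 \cdot 162} = - \frac{358}{346 \cdot 162} = - \frac{358}{56052} = \left(-358\right) \frac{1}{56052} = - \frac{179}{28026}$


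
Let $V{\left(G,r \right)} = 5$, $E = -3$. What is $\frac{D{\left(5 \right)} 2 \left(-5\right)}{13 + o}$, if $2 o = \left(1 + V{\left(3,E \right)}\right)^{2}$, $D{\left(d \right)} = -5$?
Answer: $\frac{50}{31} \approx 1.6129$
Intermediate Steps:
$o = 18$ ($o = \frac{\left(1 + 5\right)^{2}}{2} = \frac{6^{2}}{2} = \frac{1}{2} \cdot 36 = 18$)
$\frac{D{\left(5 \right)} 2 \left(-5\right)}{13 + o} = \frac{\left(-5\right) 2 \left(-5\right)}{13 + 18} = \frac{\left(-10\right) \left(-5\right)}{31} = 50 \cdot \frac{1}{31} = \frac{50}{31}$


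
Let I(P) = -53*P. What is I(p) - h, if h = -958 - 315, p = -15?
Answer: 2068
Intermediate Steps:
h = -1273
I(p) - h = -53*(-15) - 1*(-1273) = 795 + 1273 = 2068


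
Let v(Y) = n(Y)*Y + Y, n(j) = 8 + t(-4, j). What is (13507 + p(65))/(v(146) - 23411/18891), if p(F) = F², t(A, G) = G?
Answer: 334975212/427479919 ≈ 0.78360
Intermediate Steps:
n(j) = 8 + j
v(Y) = Y + Y*(8 + Y) (v(Y) = (8 + Y)*Y + Y = Y*(8 + Y) + Y = Y + Y*(8 + Y))
(13507 + p(65))/(v(146) - 23411/18891) = (13507 + 65²)/(146*(9 + 146) - 23411/18891) = (13507 + 4225)/(146*155 - 23411*1/18891) = 17732/(22630 - 23411/18891) = 17732/(427479919/18891) = 17732*(18891/427479919) = 334975212/427479919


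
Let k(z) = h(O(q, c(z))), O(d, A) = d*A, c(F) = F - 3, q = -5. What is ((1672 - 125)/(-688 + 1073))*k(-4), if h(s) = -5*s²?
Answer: -270725/11 ≈ -24611.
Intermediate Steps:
c(F) = -3 + F
O(d, A) = A*d
k(z) = -5*(15 - 5*z)² (k(z) = -5*25*(-3 + z)² = -5*(15 - 5*z)²)
((1672 - 125)/(-688 + 1073))*k(-4) = ((1672 - 125)/(-688 + 1073))*(-125*(-3 - 4)²) = (1547/385)*(-125*(-7)²) = (1547*(1/385))*(-125*49) = (221/55)*(-6125) = -270725/11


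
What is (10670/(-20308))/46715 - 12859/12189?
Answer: -1219931187761/1156356071358 ≈ -1.0550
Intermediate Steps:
(10670/(-20308))/46715 - 12859/12189 = (10670*(-1/20308))*(1/46715) - 12859*1/12189 = -5335/10154*1/46715 - 12859/12189 = -1067/94868822 - 12859/12189 = -1219931187761/1156356071358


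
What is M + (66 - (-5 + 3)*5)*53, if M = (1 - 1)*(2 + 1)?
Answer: 4028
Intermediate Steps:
M = 0 (M = 0*3 = 0)
M + (66 - (-5 + 3)*5)*53 = 0 + (66 - (-5 + 3)*5)*53 = 0 + (66 - (-2)*5)*53 = 0 + (66 - 1*(-10))*53 = 0 + (66 + 10)*53 = 0 + 76*53 = 0 + 4028 = 4028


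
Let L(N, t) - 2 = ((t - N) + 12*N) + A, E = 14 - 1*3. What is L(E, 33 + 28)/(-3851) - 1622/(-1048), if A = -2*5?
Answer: 3031985/2017924 ≈ 1.5025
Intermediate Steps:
E = 11 (E = 14 - 3 = 11)
A = -10
L(N, t) = -8 + t + 11*N (L(N, t) = 2 + (((t - N) + 12*N) - 10) = 2 + ((t + 11*N) - 10) = 2 + (-10 + t + 11*N) = -8 + t + 11*N)
L(E, 33 + 28)/(-3851) - 1622/(-1048) = (-8 + (33 + 28) + 11*11)/(-3851) - 1622/(-1048) = (-8 + 61 + 121)*(-1/3851) - 1622*(-1/1048) = 174*(-1/3851) + 811/524 = -174/3851 + 811/524 = 3031985/2017924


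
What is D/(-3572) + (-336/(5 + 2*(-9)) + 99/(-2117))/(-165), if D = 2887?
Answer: -1043065017/1081355132 ≈ -0.96459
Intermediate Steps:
D/(-3572) + (-336/(5 + 2*(-9)) + 99/(-2117))/(-165) = 2887/(-3572) + (-336/(5 + 2*(-9)) + 99/(-2117))/(-165) = 2887*(-1/3572) + (-336/(5 - 18) + 99*(-1/2117))*(-1/165) = -2887/3572 + (-336/(-13) - 99/2117)*(-1/165) = -2887/3572 + (-336*(-1/13) - 99/2117)*(-1/165) = -2887/3572 + (336/13 - 99/2117)*(-1/165) = -2887/3572 + (710025/27521)*(-1/165) = -2887/3572 - 47335/302731 = -1043065017/1081355132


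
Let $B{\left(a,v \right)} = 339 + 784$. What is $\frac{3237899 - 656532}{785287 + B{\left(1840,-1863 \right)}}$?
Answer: $\frac{2581367}{786410} \approx 3.2825$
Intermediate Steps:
$B{\left(a,v \right)} = 1123$
$\frac{3237899 - 656532}{785287 + B{\left(1840,-1863 \right)}} = \frac{3237899 - 656532}{785287 + 1123} = \frac{3237899 - 656532}{786410} = 2581367 \cdot \frac{1}{786410} = \frac{2581367}{786410}$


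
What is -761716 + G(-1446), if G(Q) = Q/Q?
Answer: -761715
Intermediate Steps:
G(Q) = 1
-761716 + G(-1446) = -761716 + 1 = -761715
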